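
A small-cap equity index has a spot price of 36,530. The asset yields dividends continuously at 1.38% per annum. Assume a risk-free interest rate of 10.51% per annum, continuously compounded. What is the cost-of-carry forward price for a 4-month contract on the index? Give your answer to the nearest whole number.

F = S·e^((r − q)T) = 36530 · e^((0.1051 − 0.0138) × 4/12)
= 36530 · e^0.030433 = 36530 × 1.030901
F = 37,659

37,659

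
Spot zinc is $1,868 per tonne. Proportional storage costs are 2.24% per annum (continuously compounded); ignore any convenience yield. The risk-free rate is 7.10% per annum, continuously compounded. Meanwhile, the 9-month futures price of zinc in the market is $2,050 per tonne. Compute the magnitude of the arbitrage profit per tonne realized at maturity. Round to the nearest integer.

Fair futures: F* = S·e^(carry·T), with carry = (r + u) = 0.0710 + 0.0224 = 0.0934
F* = 1868 · e^(0.0934 × 9/12) = 1868 · e^0.070050 = 1868 × 1.072562 = $2003.5458
Market $2050 > fair $2003.5458: forward overpriced → cash-and-carry (buy spot, short the forward).
At maturity, profit = |F_mkt − F*| = |2050 − 2003.5458| = $46 per tonne

$46 per tonne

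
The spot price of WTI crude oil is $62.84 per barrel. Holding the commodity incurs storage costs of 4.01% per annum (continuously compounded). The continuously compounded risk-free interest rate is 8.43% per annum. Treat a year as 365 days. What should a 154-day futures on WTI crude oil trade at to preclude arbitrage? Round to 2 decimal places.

$66.23 per barrel

Net carry = r + u − y = 0.0843 + 0.0401 − 0.0000 = 0.1244
F = S·e^((r+u−y)T) = 62.84 · e^(0.1244 × 154/365) = 62.84 · e^0.052487
= 62.84 × 1.053889 = $66.23 per barrel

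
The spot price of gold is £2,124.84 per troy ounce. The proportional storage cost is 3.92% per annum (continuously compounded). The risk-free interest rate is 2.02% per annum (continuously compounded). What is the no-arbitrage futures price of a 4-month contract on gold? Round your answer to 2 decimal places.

£2,167.33 per troy ounce

Net carry = r + u − y = 0.0202 + 0.0392 − 0.0000 = 0.0594
F = S·e^((r+u−y)T) = 2124.84 · e^(0.0594 × 4/12) = 2124.84 · e^0.01980000
= 2124.84 × 1.01999732 = £2,167.33 per troy ounce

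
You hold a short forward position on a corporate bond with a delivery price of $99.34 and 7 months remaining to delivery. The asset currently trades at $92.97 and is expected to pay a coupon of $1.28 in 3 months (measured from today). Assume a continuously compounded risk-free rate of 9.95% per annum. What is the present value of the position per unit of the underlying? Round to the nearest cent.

$2.02

PV(remaining coupons) I = 1.28·e^(−0.0995·3/12) = 1.2486
Current forward F = (S − I)·e^(rT) = (92.97 − 1.2486)·e^(0.0995·7/12) = 91.7214 × 1.059759 = 97.2026
Value (long) = (F − K)·e^(−rT) = (97.2026 − 99.34) × 0.943611 = -2.0169
Short position value = −(long value) = $2.02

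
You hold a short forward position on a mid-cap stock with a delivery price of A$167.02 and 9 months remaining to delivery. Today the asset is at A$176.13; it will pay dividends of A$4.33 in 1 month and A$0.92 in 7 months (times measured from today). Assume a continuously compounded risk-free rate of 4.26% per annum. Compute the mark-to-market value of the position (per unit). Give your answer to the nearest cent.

-A$9.15

PV(remaining dividends) I = 4.33·e^(−0.0426·1/12) + 0.92·e^(−0.0426·7/12) = 5.2121
Current forward F = (S − I)·e^(rT) = (176.13 − 5.2121)·e^(0.0426·9/12) = 170.9179 × 1.032466 = 176.4669
Value (long) = (F − K)·e^(−rT) = (176.4669 − 167.02) × 0.968555 = 9.1498
Short position value = −(long value) = -A$9.15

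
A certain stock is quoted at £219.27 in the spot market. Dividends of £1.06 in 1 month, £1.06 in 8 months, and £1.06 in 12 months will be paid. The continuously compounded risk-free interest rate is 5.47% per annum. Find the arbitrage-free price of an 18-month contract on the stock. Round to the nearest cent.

PV(dividends) I = 1.06·e^(−0.0547·1/12) + 1.06·e^(−0.0547·8/12) + 1.06·e^(−0.0547·12/12)
I = 1.0552 + 1.0220 + 1.0036 = 3.0808
F = (S − I)·e^(rT) = (219.27 − 3.0808) · e^(0.0547·18/12)
= 216.1892 · e^0.082050 = 216.1892 × 1.085510 = £234.68

£234.68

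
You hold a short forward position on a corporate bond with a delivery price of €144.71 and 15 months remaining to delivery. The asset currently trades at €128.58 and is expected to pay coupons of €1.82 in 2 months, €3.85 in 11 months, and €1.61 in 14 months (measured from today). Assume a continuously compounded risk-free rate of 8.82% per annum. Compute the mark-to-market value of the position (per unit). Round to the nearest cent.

€7.82

PV(remaining coupons) I = 1.82·e^(−0.0882·2/12) + 3.85·e^(−0.0882·11/12) + 1.61·e^(−0.0882·14/12) = 6.7970
Current forward F = (S − I)·e^(rT) = (128.58 − 6.7970)·e^(0.0882·15/12) = 121.7830 × 1.116557 = 135.9777
Value (long) = (F − K)·e^(−rT) = (135.9777 − 144.71) × 0.895610 = -7.8207
Short position value = −(long value) = €7.82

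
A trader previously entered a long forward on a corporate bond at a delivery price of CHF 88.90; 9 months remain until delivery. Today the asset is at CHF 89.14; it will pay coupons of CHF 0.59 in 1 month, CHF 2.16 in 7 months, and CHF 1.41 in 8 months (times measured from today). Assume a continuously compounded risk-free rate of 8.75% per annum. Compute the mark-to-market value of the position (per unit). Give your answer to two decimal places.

PV(remaining coupons) I = 0.59·e^(−0.0875·1/12) + 2.16·e^(−0.0875·7/12) + 1.41·e^(−0.0875·8/12) = 3.9683
Current forward F = (S − I)·e^(rT) = (89.14 − 3.9683)·e^(0.0875·9/12) = 85.1717 × 1.067826 = 90.9486
Value (long) = (F − K)·e^(−rT) = (90.9486 − 88.90) × 0.936482 = 1.9185
Value = CHF 1.92

CHF 1.92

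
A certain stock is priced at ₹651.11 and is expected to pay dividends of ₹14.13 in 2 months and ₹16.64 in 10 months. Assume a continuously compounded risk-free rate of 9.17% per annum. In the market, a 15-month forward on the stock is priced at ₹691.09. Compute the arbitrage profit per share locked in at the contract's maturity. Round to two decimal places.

₹6.21 per share

PV(dividends) I = 14.13·e^(−0.0917·2/12) + 16.64·e^(−0.0917·10/12) = 29.3315
Fair forward F* = (S − I)·e^(rT) = (651.11 − 29.3315)·e^0.114625 = 621.7785 × 1.121453 = 697.2954
Market ₹691.09 < fair 697.2954: forward underpriced → reverse cash-and-carry (short the stock, invest proceeds at r, pay the dividends, go long the forward).
Profit at T = |F_mkt − F*| = |691.09 − 697.2954| = ₹6.21 per share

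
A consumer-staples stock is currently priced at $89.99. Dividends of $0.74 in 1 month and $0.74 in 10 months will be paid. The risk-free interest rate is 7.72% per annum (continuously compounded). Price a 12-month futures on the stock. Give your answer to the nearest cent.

PV(dividends) I = 0.74·e^(−0.0772·1/12) + 0.74·e^(−0.0772·10/12)
I = 0.7353 + 0.6939 = 1.4292
F = (S − I)·e^(rT) = (89.99 − 1.4292) · e^(0.0772·12/12)
= 88.5608 · e^0.077200 = 88.5608 × 1.080258 = $95.67

$95.67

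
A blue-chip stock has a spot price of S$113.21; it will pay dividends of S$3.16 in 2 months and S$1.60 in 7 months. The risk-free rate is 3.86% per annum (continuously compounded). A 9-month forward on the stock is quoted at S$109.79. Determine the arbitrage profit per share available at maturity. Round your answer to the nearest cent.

S$1.90 per share

PV(dividends) I = 3.16·e^(−0.0386·2/12) + 1.60·e^(−0.0386·7/12) = 4.7041
Fair forward F* = (S − I)·e^(rT) = (113.21 − 4.7041)·e^0.028950 = 108.5059 × 1.029373 = 111.6930
Market S$109.79 < fair 111.6930: forward underpriced → reverse cash-and-carry (short the stock, invest proceeds at r, pay the dividends, go long the forward).
Profit at T = |F_mkt − F*| = |109.79 − 111.6930| = S$1.90 per share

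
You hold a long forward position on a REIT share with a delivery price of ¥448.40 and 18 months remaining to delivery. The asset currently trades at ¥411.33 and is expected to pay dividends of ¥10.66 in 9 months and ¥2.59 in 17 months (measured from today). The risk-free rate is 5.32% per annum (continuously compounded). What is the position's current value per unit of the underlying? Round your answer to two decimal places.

PV(remaining dividends) I = 10.66·e^(−0.0532·9/12) + 2.59·e^(−0.0532·17/12) = 12.6450
Current forward F = (S − I)·e^(rT) = (411.33 − 12.6450)·e^(0.0532·18/12) = 398.6850 × 1.083070 = 431.8038
Value (long) = (F − K)·e^(−rT) = (431.8038 − 448.40) × 0.923301 = -15.3233
Value = -¥15.32

-¥15.32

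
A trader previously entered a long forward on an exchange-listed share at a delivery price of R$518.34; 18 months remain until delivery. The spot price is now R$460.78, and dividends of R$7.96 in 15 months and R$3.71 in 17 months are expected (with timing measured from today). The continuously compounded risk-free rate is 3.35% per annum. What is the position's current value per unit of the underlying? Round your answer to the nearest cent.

-R$43.33

PV(remaining dividends) I = 7.96·e^(−0.0335·15/12) + 3.71·e^(−0.0335·17/12) = 11.1716
Current forward F = (S − I)·e^(rT) = (460.78 − 11.1716)·e^(0.0335·18/12) = 449.6084 × 1.051534 = 472.7785
Value (long) = (F − K)·e^(−rT) = (472.7785 − 518.34) × 0.950992 = -43.3286
Value = -R$43.33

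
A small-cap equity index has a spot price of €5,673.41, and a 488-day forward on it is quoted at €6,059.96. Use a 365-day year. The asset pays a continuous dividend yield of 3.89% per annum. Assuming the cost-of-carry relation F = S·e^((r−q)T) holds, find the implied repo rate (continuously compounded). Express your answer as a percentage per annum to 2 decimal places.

From F = S·e^((r−q)T): (r − q) = ln(F/S)/T
ln(6059.96/5673.41) = ln(1.068134) = 0.065913
(r − q) = 0.065913 / (488/365) = 0.049300
r = ln(F/S)/T + q = 0.049300 + 0.0389 = 0.088200
r = 8.82%

8.82%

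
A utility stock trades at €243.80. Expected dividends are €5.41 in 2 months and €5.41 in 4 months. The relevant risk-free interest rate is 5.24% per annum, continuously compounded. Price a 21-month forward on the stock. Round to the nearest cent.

€255.51

PV(dividends) I = 5.41·e^(−0.0524·2/12) + 5.41·e^(−0.0524·4/12)
I = 5.3630 + 5.3163 = 10.6793
F = (S − I)·e^(rT) = (243.80 − 10.6793) · e^(0.0524·21/12)
= 233.1207 · e^0.091700 = 233.1207 × 1.096036 = €255.51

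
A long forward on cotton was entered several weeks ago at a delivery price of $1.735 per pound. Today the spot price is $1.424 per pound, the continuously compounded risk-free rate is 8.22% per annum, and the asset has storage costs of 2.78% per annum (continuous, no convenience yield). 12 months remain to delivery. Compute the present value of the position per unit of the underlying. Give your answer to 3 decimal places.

Current fair forward for the remaining 12 months: F = S·e^((r + u)·T), (r + u) = 0.0822 + 0.0278 = 0.1100
F = 1.424 · e^(0.1100 × 12/12) = 1.424 × 1.116278 = 1.5896
Value of long forward = (F − K)·e^(−rT) = (1.5896 − 1.735) · e^(−0.0822·12/12)
= -0.1454 × 0.921088 = -0.134

-$0.134 per pound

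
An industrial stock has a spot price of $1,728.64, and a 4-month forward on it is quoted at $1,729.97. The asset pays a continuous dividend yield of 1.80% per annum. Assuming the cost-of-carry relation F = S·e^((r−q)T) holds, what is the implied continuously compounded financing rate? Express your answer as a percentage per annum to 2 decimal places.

2.03%

From F = S·e^((r−q)T): (r − q) = ln(F/S)/T
ln(1729.97/1728.64) = ln(1.000769) = 0.000769
(r − q) = 0.000769 / (4/12) = 0.002307
r = ln(F/S)/T + q = 0.002307 + 0.0180 = 0.020307
r = 2.03%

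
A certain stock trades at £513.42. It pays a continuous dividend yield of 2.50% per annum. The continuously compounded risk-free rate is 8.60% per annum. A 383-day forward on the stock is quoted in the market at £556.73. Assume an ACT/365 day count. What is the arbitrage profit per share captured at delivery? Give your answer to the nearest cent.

£9.37 per share

Fair forward: F* = S·e^(carry·T), with carry = (r − q) = 0.0860 − 0.0250 = 0.0610
F* = 513.42 · e^(0.0610 × 383/365) = 513.42 · e^0.064008 = 513.42 × 1.066101 = £547.3576
Market £556.73 > fair £547.3576: forward overpriced → cash-and-carry (buy spot, short the forward).
At maturity, profit = |F_mkt − F*| = |556.73 − 547.3576| = £9.37 per share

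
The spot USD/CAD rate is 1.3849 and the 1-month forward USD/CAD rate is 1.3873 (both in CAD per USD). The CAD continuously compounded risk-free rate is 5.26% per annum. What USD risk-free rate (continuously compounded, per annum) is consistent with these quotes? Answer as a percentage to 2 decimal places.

3.18%

F = S·e^((r_CAD − r_USD)T) ⇒ r_USD = r_CAD − ln(F/S)/T
ln(1.3873/1.3849) = 0.001731; /(1/12) = 0.020772
r_USD = 0.0526 − 0.020772 = 0.031828
r_USD = 3.18%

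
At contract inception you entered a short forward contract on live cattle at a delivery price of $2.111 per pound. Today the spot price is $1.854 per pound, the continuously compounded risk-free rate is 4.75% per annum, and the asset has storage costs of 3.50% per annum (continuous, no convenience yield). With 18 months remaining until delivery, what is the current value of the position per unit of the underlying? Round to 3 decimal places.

$0.012 per pound

Current fair forward for the remaining 18 months: F = S·e^((r + u)·T), (r + u) = 0.0475 + 0.0350 = 0.0825
F = 1.854 · e^(0.0825 × 18/12) = 1.854 × 1.131733 = 2.0982
Value of long forward = (F − K)·e^(−rT) = (2.0982 − 2.111) · e^(−0.0475·18/12)
= -0.0128 × 0.931229 = -0.012
Short position value = −(long value) = $0.012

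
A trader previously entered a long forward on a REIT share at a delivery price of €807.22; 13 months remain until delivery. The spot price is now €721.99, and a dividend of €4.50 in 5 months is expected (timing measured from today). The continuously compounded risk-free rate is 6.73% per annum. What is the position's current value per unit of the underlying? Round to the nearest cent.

-€32.85

PV(remaining dividends) I = 4.50·e^(−0.0673·5/12) = 4.3756
Current forward F = (S − I)·e^(rT) = (721.99 − 4.3756)·e^(0.0673·13/12) = 717.6144 × 1.075632 = 771.8890
Value (long) = (F − K)·e^(−rT) = (771.8890 − 807.22) × 0.929686 = -32.8467
Value = -€32.85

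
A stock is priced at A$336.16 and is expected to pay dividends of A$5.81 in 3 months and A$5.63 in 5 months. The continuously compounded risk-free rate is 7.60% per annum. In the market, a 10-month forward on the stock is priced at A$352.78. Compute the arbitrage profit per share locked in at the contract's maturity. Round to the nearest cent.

PV(dividends) I = 5.81·e^(−0.0760·3/12) + 5.63·e^(−0.0760·5/12) = 11.1552
Fair forward F* = (S − I)·e^(rT) = (336.16 − 11.1552)·e^0.063333 = 325.0048 × 1.065382 = 346.2543
Market A$352.78 > fair 346.2543: forward overpriced → cash-and-carry (borrow at r, buy the stock and collect the dividends, short the forward).
Profit at T = |F_mkt − F*| = |352.78 − 346.2543| = A$6.53 per share

A$6.53 per share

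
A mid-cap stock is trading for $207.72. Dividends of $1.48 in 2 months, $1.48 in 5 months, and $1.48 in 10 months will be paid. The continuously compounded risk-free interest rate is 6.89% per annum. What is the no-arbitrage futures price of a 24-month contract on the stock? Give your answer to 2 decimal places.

PV(dividends) I = 1.48·e^(−0.0689·2/12) + 1.48·e^(−0.0689·5/12) + 1.48·e^(−0.0689·10/12)
I = 1.4631 + 1.4381 + 1.3974 = 4.2986
F = (S − I)·e^(rT) = (207.72 − 4.2986) · e^(0.0689·24/12)
= 203.4214 · e^0.137800 = 203.4214 × 1.147746 = $233.48

$233.48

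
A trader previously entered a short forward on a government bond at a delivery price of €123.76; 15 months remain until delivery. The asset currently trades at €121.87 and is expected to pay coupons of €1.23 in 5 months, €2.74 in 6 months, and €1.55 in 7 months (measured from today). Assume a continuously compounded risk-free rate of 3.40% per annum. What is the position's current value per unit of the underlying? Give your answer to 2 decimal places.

PV(remaining coupons) I = 1.23·e^(−0.0340·5/12) + 2.74·e^(−0.0340·6/12) + 1.55·e^(−0.0340·7/12) = 5.4261
Current forward F = (S − I)·e^(rT) = (121.87 − 5.4261)·e^(0.0340·15/12) = 116.4439 × 1.043416 = 121.4994
Value (long) = (F − K)·e^(−rT) = (121.4994 − 123.76) × 0.958390 = -2.1665
Short position value = −(long value) = €2.17

€2.17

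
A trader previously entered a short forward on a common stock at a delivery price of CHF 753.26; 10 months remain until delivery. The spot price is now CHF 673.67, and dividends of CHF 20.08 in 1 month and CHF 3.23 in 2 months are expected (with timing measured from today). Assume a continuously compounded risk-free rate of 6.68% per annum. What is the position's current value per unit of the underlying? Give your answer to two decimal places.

PV(remaining dividends) I = 20.08·e^(−0.0668·1/12) + 3.23·e^(−0.0668·2/12) = 23.1628
Current forward F = (S − I)·e^(rT) = (673.67 − 23.1628)·e^(0.0668·10/12) = 650.5072 × 1.057245 = 687.7455
Value (long) = (F − K)·e^(−rT) = (687.7455 − 753.26) × 0.945854 = -61.9672
Short position value = −(long value) = CHF 61.97

CHF 61.97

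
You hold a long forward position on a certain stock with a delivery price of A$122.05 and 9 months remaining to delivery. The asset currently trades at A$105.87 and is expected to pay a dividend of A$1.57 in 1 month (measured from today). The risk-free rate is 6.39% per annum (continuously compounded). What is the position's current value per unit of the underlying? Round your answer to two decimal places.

-A$12.03

PV(remaining dividends) I = 1.57·e^(−0.0639·1/12) = 1.5617
Current forward F = (S − I)·e^(rT) = (105.87 − 1.5617)·e^(0.0639·9/12) = 104.3083 × 1.049092 = 109.4290
Value (long) = (F − K)·e^(−rT) = (109.4290 − 122.05) × 0.953205 = -12.0304
Value = -A$12.03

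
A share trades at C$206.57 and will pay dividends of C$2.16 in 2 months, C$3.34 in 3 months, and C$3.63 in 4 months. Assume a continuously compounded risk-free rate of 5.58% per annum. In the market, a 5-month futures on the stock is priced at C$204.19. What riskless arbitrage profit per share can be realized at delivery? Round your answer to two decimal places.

PV(dividends) I = 2.16·e^(−0.0558·2/12) + 3.34·e^(−0.0558·3/12) + 3.63·e^(−0.0558·4/12) = 8.9968
Fair futures F* = (S − I)·e^(rT) = (206.57 − 8.9968)·e^0.023250 = 197.5732 × 1.023522 = 202.2205
Market C$204.19 > fair 202.2205: forward overpriced → cash-and-carry (borrow at r, buy the stock and collect the dividends, short the forward).
Profit at T = |F_mkt − F*| = |204.19 − 202.2205| = C$1.97 per share

C$1.97 per share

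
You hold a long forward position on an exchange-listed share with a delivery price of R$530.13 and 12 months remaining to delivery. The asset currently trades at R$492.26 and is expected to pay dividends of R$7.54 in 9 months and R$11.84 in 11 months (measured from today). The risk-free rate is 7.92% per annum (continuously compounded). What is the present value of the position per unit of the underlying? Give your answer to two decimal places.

PV(remaining dividends) I = 7.54·e^(−0.0792·9/12) + 11.84·e^(−0.0792·11/12) = 18.1160
Current forward F = (S − I)·e^(rT) = (492.26 − 18.1160)·e^(0.0792·12/12) = 474.1440 × 1.082421 = 513.2234
Value (long) = (F − K)·e^(−rT) = (513.2234 − 530.13) × 0.923855 = -15.6192
Value = -R$15.62

-R$15.62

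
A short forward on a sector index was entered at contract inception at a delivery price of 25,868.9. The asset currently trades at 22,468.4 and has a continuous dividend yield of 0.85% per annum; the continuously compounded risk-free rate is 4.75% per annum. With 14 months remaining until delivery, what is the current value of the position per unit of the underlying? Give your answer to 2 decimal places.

2227.64

Current fair forward for the remaining 14 months: F = S·e^((r − q)·T), (r − q) = 0.0475 − 0.0085 = 0.0390
F = 22468.4 · e^(0.0390 × 14/12) = 22468.4 × 1.04655100 = 23514.3265
Value of long forward = (F − K)·e^(−rT) = (23514.3265 − 25868.9) · e^(−0.0475·14/12)
= -2354.5735 × 0.94609086 = -2227.64
Short position value = −(long value) = 2227.64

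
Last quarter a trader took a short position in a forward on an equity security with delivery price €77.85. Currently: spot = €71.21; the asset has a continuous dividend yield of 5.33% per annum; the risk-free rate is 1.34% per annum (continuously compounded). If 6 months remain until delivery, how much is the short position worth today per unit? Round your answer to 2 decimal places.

€7.99

Current fair forward for the remaining 6 months: F = S·e^((r − q)·T), (r − q) = 0.0134 − 0.0533 = -0.0399
F = 71.21 · e^(-0.0399 × 6/12) = 71.21 × 0.980248 = 69.8035
Value of long forward = (F − K)·e^(−rT) = (69.8035 − 77.85) · e^(−0.0134·6/12)
= -8.0465 × 0.993322 = -7.99
Short position value = −(long value) = €7.99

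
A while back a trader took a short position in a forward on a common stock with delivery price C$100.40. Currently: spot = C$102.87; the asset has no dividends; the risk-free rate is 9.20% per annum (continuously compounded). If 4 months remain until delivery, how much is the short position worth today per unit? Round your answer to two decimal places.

Current fair forward for the remaining 4 months: F = S·e^(r·T), r = 0.0920
F = 102.87 · e^(0.0920 × 4/12) = 102.87 × 1.031142 = 106.0736
Value of long forward = (F − K)·e^(−rT) = (106.0736 − 100.40) · e^(−0.0920·4/12)
= 5.6736 × 0.969799 = 5.50
Short position value = −(long value) = -C$5.50

-C$5.50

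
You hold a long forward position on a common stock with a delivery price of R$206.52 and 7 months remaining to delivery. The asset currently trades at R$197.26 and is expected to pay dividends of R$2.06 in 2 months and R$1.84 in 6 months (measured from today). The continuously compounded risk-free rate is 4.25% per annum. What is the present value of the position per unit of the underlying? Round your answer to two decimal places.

PV(remaining dividends) I = 2.06·e^(−0.0425·2/12) + 1.84·e^(−0.0425·6/12) = 3.8468
Current forward F = (S − I)·e^(rT) = (197.26 − 3.8468)·e^(0.0425·7/12) = 193.4132 × 1.025102 = 198.2683
Value (long) = (F − K)·e^(−rT) = (198.2683 − 206.52) × 0.975513 = -8.0496
Value = -R$8.05

-R$8.05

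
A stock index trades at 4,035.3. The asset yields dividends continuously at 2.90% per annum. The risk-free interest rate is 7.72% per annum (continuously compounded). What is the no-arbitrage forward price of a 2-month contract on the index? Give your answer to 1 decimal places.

4,067.8

F = S·e^((r − q)T) = 4035.3 · e^((0.0772 − 0.0290) × 2/12)
= 4035.3 · e^0.008033 = 4035.3 × 1.008065
F = 4,067.8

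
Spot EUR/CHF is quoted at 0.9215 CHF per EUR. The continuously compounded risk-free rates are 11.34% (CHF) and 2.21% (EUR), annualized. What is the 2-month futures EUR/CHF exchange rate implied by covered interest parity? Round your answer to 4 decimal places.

0.9356

F = S·e^((r_CHF − r_EUR)T) = 0.9215 · e^((0.1134 − 0.0221) × 2/12)
= 0.9215 · e^0.015217 = 0.9215 × 1.015333
F = 0.9356 CHF per EUR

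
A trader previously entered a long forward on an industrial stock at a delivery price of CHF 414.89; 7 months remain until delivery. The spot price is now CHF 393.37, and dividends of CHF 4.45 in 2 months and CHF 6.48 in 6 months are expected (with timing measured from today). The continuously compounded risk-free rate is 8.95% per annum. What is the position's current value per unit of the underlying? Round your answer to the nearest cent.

PV(remaining dividends) I = 4.45·e^(−0.0895·2/12) + 6.48·e^(−0.0895·6/12) = 10.5805
Current forward F = (S − I)·e^(rT) = (393.37 − 10.5805)·e^(0.0895·7/12) = 382.7895 × 1.053595 = 403.3051
Value (long) = (F − K)·e^(−rT) = (403.3051 − 414.89) × 0.949131 = -10.9956
Value = -CHF 11.00

-CHF 11.00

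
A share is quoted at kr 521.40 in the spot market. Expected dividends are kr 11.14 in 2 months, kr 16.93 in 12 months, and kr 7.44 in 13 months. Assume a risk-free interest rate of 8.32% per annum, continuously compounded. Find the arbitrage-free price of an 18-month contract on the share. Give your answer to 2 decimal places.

kr 552.91

PV(dividends) I = 11.14·e^(−0.0832·2/12) + 16.93·e^(−0.0832·12/12) + 7.44·e^(−0.0832·13/12)
I = 10.9866 + 15.5784 + 6.7987 = 33.3637
F = (S − I)·e^(rT) = (521.40 − 33.3637) · e^(0.0832·18/12)
= 488.0363 · e^0.124800 = 488.0363 × 1.132922 = kr 552.91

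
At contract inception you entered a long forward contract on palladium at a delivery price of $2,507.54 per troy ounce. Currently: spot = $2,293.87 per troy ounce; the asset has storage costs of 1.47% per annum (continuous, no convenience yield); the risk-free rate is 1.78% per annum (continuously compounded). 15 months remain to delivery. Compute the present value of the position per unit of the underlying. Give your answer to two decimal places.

-$115.95 per troy ounce

Current fair forward for the remaining 15 months: F = S·e^((r + u)·T), (r + u) = 0.0178 + 0.0147 = 0.0325
F = 2293.87 · e^(0.0325 × 15/12) = 2293.87 × 1.04146148 = 2388.9772
Value of long forward = (F − K)·e^(−rT) = (2388.9772 − 2507.54) · e^(−0.0178·15/12)
= -118.5628 × 0.97799571 = -115.95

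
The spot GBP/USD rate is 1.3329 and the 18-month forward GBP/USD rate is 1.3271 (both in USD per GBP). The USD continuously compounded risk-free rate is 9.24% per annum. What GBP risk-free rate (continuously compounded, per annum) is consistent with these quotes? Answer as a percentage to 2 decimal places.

9.53%

F = S·e^((r_USD − r_GBP)T) ⇒ r_GBP = r_USD − ln(F/S)/T
ln(1.3271/1.3329) = -0.004361; /(18/12) = -0.002907
r_GBP = 0.0924 + 0.002907 = 0.095307
r_GBP = 9.53%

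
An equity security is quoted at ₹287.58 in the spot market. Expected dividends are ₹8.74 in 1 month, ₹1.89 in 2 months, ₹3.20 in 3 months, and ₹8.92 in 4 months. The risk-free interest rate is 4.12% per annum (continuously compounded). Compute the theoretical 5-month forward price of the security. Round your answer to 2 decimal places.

PV(dividends) I = 8.74·e^(−0.0412·1/12) + 1.89·e^(−0.0412·2/12) + 3.20·e^(−0.0412·3/12) + 8.92·e^(−0.0412·4/12)
I = 8.7100 + 1.8771 + 3.1672 + 8.7983 = 22.5526
F = (S − I)·e^(rT) = (287.58 − 22.5526) · e^(0.0412·5/12)
= 265.0274 · e^0.017167 = 265.0274 × 1.017315 = ₹269.62

₹269.62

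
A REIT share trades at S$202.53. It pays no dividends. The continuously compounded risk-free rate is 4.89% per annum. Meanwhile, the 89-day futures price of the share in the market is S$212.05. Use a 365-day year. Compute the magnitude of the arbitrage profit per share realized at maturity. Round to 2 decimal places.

Fair futures: F* = S·e^(carry·T), with carry = r = 0.0489
F* = 202.53 · e^(0.0489 × 89/365) = 202.53 · e^0.011924 = 202.53 × 1.011995 = S$204.9593
Market S$212.05 > fair S$204.9593: forward overpriced → cash-and-carry (buy spot, short the forward).
At maturity, profit = |F_mkt − F*| = |212.05 − 204.9593| = S$7.09 per share

S$7.09 per share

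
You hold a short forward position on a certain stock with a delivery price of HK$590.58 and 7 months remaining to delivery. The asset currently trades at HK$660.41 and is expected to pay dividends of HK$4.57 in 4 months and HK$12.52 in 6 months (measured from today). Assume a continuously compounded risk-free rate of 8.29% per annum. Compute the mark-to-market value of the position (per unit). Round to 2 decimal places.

PV(remaining dividends) I = 4.57·e^(−0.0829·4/12) + 12.52·e^(−0.0829·6/12) = 16.4571
Current forward F = (S − I)·e^(rT) = (660.41 − 16.4571)·e^(0.0829·7/12) = 643.9529 × 1.049547 = 675.8588
Value (long) = (F − K)·e^(−rT) = (675.8588 − 590.58) × 0.952792 = 81.2530
Short position value = −(long value) = -HK$81.25

-HK$81.25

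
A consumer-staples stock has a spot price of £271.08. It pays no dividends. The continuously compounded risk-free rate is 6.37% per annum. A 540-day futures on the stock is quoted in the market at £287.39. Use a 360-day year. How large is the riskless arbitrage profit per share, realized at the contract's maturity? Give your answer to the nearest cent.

Fair futures: F* = S·e^(carry·T), with carry = r = 0.0637
F* = 271.08 · e^(0.0637 × 540/360) = 271.08 · e^0.095550 = 271.08 × 1.100264 = £298.2596
Market £287.39 < fair £298.2596: forward underpriced → reverse cash-and-carry (short spot, go long the forward).
At maturity, profit = |F_mkt − F*| = |287.39 − 298.2596| = £10.87 per share

£10.87 per share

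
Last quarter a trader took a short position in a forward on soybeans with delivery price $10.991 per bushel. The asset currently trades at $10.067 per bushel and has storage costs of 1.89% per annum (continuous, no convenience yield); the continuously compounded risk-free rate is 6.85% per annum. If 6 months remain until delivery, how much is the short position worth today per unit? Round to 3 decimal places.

Current fair forward for the remaining 6 months: F = S·e^((r + u)·T), (r + u) = 0.0685 + 0.0189 = 0.0874
F = 10.067 · e^(0.0874 × 6/12) = 10.067 × 1.044669 = 10.5167
Value of long forward = (F − K)·e^(−rT) = (10.5167 − 10.991) · e^(−0.0685·6/12)
= -0.4743 × 0.966330 = -0.458
Short position value = −(long value) = $0.458

$0.458 per bushel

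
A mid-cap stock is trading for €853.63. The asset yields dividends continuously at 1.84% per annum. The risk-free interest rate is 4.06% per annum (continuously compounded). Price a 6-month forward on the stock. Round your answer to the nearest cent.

F = S·e^((r − q)T) = 853.63 · e^((0.0406 − 0.0184) × 6/12)
= 853.63 · e^0.011100 = 853.63 × 1.011162
F = €863.16

€863.16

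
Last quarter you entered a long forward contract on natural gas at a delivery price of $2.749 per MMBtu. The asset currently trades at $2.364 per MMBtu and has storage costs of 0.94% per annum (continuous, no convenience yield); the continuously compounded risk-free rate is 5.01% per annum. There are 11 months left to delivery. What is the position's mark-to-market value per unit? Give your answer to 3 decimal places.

Current fair forward for the remaining 11 months: F = S·e^((r + u)·T), (r + u) = 0.0501 + 0.0094 = 0.0595
F = 2.364 · e^(0.0595 × 11/12) = 2.364 × 1.056056 = 2.4965
Value of long forward = (F − K)·e^(−rT) = (2.4965 − 2.749) · e^(−0.0501·11/12)
= -0.2525 × 0.955114 = -0.241

-$0.241 per MMBtu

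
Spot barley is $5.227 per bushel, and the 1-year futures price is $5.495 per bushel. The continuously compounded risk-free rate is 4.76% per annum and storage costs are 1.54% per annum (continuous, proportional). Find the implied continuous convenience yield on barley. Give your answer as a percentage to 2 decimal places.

F = S·e^((r+u−y)T) ⇒ (r+u−y) = ln(F/S)/T
ln(5.495/5.227) = 0.050001; /T ⇒ 0.050001
y = r + u − ln(F/S)/T = 0.0476 + 0.0154 − 0.050001 = 0.012999
y = 1.30%

1.30%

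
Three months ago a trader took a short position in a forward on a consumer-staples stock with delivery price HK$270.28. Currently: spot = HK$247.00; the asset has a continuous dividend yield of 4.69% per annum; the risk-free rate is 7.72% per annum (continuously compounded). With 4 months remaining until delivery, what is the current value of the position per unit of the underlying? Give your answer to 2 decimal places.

HK$20.24

Current fair forward for the remaining 4 months: F = S·e^((r − q)·T), (r − q) = 0.0772 − 0.0469 = 0.0303
F = 247.00 · e^(0.0303 × 4/12) = 247.00 × 1.010151 = 249.5073
Value of long forward = (F − K)·e^(−rT) = (249.5073 − 270.28) · e^(−0.0772·4/12)
= -20.7727 × 0.974595 = -20.24
Short position value = −(long value) = HK$20.24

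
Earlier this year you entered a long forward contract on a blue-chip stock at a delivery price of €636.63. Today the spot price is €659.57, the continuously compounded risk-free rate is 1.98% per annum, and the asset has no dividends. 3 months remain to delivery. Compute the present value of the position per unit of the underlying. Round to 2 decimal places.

Current fair forward for the remaining 3 months: F = S·e^(r·T), r = 0.0198
F = 659.57 · e^(0.0198 × 3/12) = 659.57 × 1.004962 = 662.8428
Value of long forward = (F − K)·e^(−rT) = (662.8428 − 636.63) · e^(−0.0198·3/12)
= 26.2128 × 0.995062 = 26.08

€26.08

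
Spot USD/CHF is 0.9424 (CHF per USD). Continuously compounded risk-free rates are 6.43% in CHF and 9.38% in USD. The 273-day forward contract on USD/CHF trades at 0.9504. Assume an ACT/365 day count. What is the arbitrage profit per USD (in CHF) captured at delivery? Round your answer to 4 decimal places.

Fair forward: F* = S·e^(carry·T), with carry = (r_CHF − r_USD) = 0.0643 − 0.0938 = -0.0295
F* = 0.9424 · e^(-0.0295 × 273/365) = 0.9424 · e^-0.022064 = 0.9424 × 0.978178 = 0.9218
Market 0.9504 > fair 0.9218: forward overpriced → cash-and-carry (buy spot, short the forward).
At maturity, profit = |F_mkt − F*| = |0.9504 − 0.9218| = 0.0286 per USD (in CHF)

0.0286 per USD (in CHF)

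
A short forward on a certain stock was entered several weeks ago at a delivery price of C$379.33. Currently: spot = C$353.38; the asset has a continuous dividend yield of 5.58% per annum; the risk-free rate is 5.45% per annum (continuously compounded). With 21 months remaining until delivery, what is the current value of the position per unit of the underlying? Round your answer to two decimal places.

Current fair forward for the remaining 21 months: F = S·e^((r − q)·T), (r − q) = 0.0545 − 0.0558 = -0.0013
F = 353.38 · e^(-0.0013 × 21/12) = 353.38 × 0.997728 = 352.5771
Value of long forward = (F − K)·e^(−rT) = (352.5771 − 379.33) · e^(−0.0545·21/12)
= -26.7529 × 0.909032 = -24.32
Short position value = −(long value) = C$24.32

C$24.32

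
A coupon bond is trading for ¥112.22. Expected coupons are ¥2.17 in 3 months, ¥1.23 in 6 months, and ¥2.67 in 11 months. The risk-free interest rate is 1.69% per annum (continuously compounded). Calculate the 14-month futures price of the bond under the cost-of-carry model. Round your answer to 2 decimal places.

PV(coupons) I = 2.17·e^(−0.0169·3/12) + 1.23·e^(−0.0169·6/12) + 2.67·e^(−0.0169·11/12)
I = 2.1609 + 1.2197 + 2.6290 = 6.0096
F = (S − I)·e^(rT) = (112.22 − 6.0096) · e^(0.0169·14/12)
= 106.2104 · e^0.019717 = 106.2104 × 1.019913 = ¥108.33

¥108.33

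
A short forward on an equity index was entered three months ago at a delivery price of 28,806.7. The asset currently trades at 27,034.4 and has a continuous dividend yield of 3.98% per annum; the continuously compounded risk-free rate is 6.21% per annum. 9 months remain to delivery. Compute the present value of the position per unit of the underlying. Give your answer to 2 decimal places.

1256.44

Current fair forward for the remaining 9 months: F = S·e^((r − q)·T), (r − q) = 0.0621 − 0.0398 = 0.0223
F = 27034.4 · e^(0.0223 × 9/12) = 27034.4 × 1.01686565 = 27490.3527
Value of long forward = (F − K)·e^(−rT) = (27490.3527 − 28806.7) · e^(−0.0621·9/12)
= -1316.3473 × 0.95449297 = -1256.44
Short position value = −(long value) = 1256.44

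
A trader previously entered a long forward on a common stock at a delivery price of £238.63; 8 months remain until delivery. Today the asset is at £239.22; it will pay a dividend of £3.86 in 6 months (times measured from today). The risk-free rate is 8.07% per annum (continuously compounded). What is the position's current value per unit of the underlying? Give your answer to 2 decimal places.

PV(remaining dividends) I = 3.86·e^(−0.0807·6/12) = 3.7073
Current forward F = (S − I)·e^(rT) = (239.22 − 3.7073)·e^(0.0807·8/12) = 235.5127 × 1.055274 = 248.5304
Value (long) = (F − K)·e^(−rT) = (248.5304 − 238.63) × 0.947622 = 9.3818
Value = £9.38

£9.38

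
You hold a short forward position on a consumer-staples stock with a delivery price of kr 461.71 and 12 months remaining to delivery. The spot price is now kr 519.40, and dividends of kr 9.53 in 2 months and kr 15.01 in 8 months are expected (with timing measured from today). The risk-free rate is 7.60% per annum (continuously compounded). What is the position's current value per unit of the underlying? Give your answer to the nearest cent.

PV(remaining dividends) I = 9.53·e^(−0.0760·2/12) + 15.01·e^(−0.0760·8/12) = 23.6785
Current forward F = (S − I)·e^(rT) = (519.40 − 23.6785)·e^(0.0760·12/12) = 495.7215 × 1.078963 = 534.8652
Value (long) = (F − K)·e^(−rT) = (534.8652 − 461.71) × 0.926816 = 67.8014
Short position value = −(long value) = -kr 67.80

-kr 67.80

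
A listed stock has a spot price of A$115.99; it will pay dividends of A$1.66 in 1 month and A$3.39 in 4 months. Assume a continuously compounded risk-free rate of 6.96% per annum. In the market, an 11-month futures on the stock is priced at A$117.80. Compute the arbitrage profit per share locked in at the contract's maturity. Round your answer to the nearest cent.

A$0.54 per share

PV(dividends) I = 1.66·e^(−0.0696·1/12) + 3.39·e^(−0.0696·4/12) = 4.9627
Fair futures F* = (S − I)·e^(rT) = (115.99 − 4.9627)·e^0.063800 = 111.0273 × 1.065879 = 118.3417
Market A$117.80 < fair 118.3417: forward underpriced → reverse cash-and-carry (short the stock, invest proceeds at r, pay the dividends, go long the forward).
Profit at T = |F_mkt − F*| = |117.80 − 118.3417| = A$0.54 per share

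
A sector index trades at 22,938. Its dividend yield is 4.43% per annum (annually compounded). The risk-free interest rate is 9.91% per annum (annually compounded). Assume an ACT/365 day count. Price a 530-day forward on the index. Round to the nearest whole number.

24,706

F = S · (1+r)^T / (1+q)^T
= 22938 × 1.147066 / 1.064965 = 22938 × 1.077093
F = 24,706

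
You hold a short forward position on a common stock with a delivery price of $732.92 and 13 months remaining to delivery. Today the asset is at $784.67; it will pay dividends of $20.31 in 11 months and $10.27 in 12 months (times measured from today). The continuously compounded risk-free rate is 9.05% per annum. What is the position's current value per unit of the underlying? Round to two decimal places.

-$92.12

PV(remaining dividends) I = 20.31·e^(−0.0905·11/12) + 10.27·e^(−0.0905·12/12) = 28.0745
Current forward F = (S − I)·e^(rT) = (784.67 − 28.0745)·e^(0.0905·13/12) = 756.5955 × 1.103009 = 834.5316
Value (long) = (F − K)·e^(−rT) = (834.5316 − 732.92) × 0.906611 = 92.1222
Short position value = −(long value) = -$92.12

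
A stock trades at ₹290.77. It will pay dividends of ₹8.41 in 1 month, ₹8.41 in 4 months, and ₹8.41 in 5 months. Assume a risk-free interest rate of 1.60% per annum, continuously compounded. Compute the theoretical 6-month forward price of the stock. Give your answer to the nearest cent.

₹267.79

PV(dividends) I = 8.41·e^(−0.0160·1/12) + 8.41·e^(−0.0160·4/12) + 8.41·e^(−0.0160·5/12)
I = 8.3988 + 8.3653 + 8.3541 = 25.1182
F = (S − I)·e^(rT) = (290.77 − 25.1182) · e^(0.0160·6/12)
= 265.6518 · e^0.008000 = 265.6518 × 1.008032 = ₹267.79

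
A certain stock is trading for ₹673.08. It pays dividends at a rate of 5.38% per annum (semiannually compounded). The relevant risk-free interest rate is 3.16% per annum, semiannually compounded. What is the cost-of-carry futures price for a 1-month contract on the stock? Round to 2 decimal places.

F = S · (1+r/2)^(2T) / (1+q/2)^(2T)
= 673.08 × 1.002616 / 1.004434 = 673.08 × 0.998190
F = ₹671.86

₹671.86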